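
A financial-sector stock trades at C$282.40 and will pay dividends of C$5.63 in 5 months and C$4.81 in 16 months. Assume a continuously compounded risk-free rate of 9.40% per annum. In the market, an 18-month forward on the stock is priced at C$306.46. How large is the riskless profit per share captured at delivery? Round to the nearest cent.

PV(dividends) I = 5.63·e^(−0.0940·5/12) + 4.81·e^(−0.0940·16/12) = 9.6571
Fair forward F* = (S − I)·e^(rT) = (282.40 − 9.6571)·e^0.141000 = 272.7429 × 1.151425 = 314.0430
Market C$306.46 < fair 314.0430: forward underpriced → reverse cash-and-carry (short the stock, invest proceeds at r, pay the dividends, go long the forward).
Profit at T = |F_mkt − F*| = |306.46 − 314.0430| = C$7.58 per share

C$7.58 per share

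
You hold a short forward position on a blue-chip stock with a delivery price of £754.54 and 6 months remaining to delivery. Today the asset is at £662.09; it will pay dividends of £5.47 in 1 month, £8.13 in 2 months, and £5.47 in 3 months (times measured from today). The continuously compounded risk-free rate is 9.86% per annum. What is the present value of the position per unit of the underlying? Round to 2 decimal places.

£74.91

PV(remaining dividends) I = 5.47·e^(−0.0986·1/12) + 8.13·e^(−0.0986·2/12) + 5.47·e^(−0.0986·3/12) = 18.7595
Current forward F = (S − I)·e^(rT) = (662.09 − 18.7595)·e^(0.0986·6/12) = 643.3305 × 1.050535 = 675.8412
Value (long) = (F − K)·e^(−rT) = (675.8412 − 754.54) × 0.951896 = -74.9131
Short position value = −(long value) = £74.91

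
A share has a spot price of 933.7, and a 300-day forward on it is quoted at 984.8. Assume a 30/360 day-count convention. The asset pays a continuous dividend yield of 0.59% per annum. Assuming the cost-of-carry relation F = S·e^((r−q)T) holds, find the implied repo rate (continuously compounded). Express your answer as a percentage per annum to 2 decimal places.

From F = S·e^((r−q)T): (r − q) = ln(F/S)/T
ln(984.8/933.7) = ln(1.054728) = 0.053283
(r − q) = 0.053283 / (300/360) = 0.063940
r = ln(F/S)/T + q = 0.063940 + 0.0059 = 0.069840
r = 6.98%

6.98%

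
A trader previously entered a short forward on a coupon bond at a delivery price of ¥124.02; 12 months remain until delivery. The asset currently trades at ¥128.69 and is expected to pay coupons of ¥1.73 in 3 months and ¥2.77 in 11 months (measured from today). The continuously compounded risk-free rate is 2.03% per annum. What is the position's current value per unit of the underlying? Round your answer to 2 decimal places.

PV(remaining coupons) I = 1.73·e^(−0.0203·3/12) + 2.77·e^(−0.0203·11/12) = 4.4402
Current forward F = (S − I)·e^(rT) = (128.69 − 4.4402)·e^(0.0203·12/12) = 124.2498 × 1.020507 = 126.7978
Value (long) = (F − K)·e^(−rT) = (126.7978 − 124.02) × 0.979905 = 2.7220
Short position value = −(long value) = -¥2.72

-¥2.72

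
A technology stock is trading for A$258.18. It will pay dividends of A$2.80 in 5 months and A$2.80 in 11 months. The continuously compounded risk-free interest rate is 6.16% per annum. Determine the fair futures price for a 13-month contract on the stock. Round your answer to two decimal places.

PV(dividends) I = 2.80·e^(−0.0616·5/12) + 2.80·e^(−0.0616·11/12)
I = 2.7290 + 2.6463 = 5.3753
F = (S − I)·e^(rT) = (258.18 − 5.3753) · e^(0.0616·13/12)
= 252.8047 · e^0.066733 = 252.8047 × 1.069010 = A$270.25

A$270.25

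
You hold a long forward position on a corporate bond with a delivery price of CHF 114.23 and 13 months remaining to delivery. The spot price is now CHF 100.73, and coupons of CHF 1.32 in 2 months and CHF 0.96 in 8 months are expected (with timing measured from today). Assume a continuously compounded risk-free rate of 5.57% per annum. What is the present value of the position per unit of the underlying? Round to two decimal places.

PV(remaining coupons) I = 1.32·e^(−0.0557·2/12) + 0.96·e^(−0.0557·8/12) = 2.2328
Current forward F = (S − I)·e^(rT) = (100.73 − 2.2328)·e^(0.0557·13/12) = 98.4972 × 1.062199 = 104.6236
Value (long) = (F − K)·e^(−rT) = (104.6236 − 114.23) × 0.941443 = -9.0439
Value = -CHF 9.04

-CHF 9.04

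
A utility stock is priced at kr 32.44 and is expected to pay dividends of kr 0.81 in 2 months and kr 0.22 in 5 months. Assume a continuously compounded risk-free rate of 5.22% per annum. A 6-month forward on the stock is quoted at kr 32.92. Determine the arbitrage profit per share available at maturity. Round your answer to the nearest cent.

PV(dividends) I = 0.81·e^(−0.0522·2/12) + 0.22·e^(−0.0522·5/12) = 1.0183
Fair forward F* = (S − I)·e^(rT) = (32.44 − 1.0183)·e^0.026100 = 31.4217 × 1.026444 = 32.2526
Market kr 32.92 > fair 32.2526: forward overpriced → cash-and-carry (borrow at r, buy the stock and collect the dividends, short the forward).
Profit at T = |F_mkt − F*| = |32.92 − 32.2526| = kr 0.67 per share

kr 0.67 per share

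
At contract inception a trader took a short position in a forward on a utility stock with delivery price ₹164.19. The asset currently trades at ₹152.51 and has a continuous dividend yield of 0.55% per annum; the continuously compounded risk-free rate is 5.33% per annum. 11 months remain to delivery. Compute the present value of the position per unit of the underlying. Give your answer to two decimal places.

Current fair forward for the remaining 11 months: F = S·e^((r − q)·T), (r − q) = 0.0533 − 0.0055 = 0.0478
F = 152.51 · e^(0.0478 × 11/12) = 152.51 × 1.044791 = 159.3411
Value of long forward = (F − K)·e^(−rT) = (159.3411 − 164.19) · e^(−0.0533·11/12)
= -4.8489 × 0.952316 = -4.62
Short position value = −(long value) = ₹4.62

₹4.62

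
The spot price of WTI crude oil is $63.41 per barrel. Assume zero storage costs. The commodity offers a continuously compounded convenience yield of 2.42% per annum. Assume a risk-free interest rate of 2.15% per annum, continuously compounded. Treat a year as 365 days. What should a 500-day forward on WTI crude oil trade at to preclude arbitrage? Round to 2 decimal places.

Net carry = r + u − y = 0.0215 + 0.0000 − 0.0242 = -0.0027
F = S·e^((r+u−y)T) = 63.41 · e^(-0.0027 × 500/365) = 63.41 · e^-0.003699
= 63.41 × 0.996308 = $63.18 per barrel

$63.18 per barrel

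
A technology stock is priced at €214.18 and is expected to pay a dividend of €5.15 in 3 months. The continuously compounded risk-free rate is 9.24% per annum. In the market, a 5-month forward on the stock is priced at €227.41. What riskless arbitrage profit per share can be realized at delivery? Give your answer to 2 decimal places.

PV(dividends) I = 5.15·e^(−0.0924·3/12) = 5.0324
Fair forward F* = (S − I)·e^(rT) = (214.18 − 5.0324)·e^0.038500 = 209.1476 × 1.039251 = 217.3569
Market €227.41 > fair 217.3569: forward overpriced → cash-and-carry (borrow at r, buy the stock and collect the dividends, short the forward).
Profit at T = |F_mkt − F*| = |227.41 − 217.3569| = €10.05 per share

€10.05 per share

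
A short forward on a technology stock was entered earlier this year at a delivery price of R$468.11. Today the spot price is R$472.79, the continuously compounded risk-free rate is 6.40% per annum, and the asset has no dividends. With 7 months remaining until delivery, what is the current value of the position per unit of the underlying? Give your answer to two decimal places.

Current fair forward for the remaining 7 months: F = S·e^(r·T), r = 0.0640
F = 472.79 · e^(0.0640 × 7/12) = 472.79 × 1.038039 = 490.7745
Value of long forward = (F − K)·e^(−rT) = (490.7745 − 468.11) · e^(−0.0640·7/12)
= 22.6645 × 0.963355 = 21.83
Short position value = −(long value) = -R$21.83

-R$21.83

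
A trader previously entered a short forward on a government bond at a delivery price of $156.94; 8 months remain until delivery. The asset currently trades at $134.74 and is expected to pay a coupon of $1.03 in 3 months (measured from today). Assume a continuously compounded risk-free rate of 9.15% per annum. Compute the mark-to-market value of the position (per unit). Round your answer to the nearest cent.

$13.92

PV(remaining coupons) I = 1.03·e^(−0.0915·3/12) = 1.0067
Current forward F = (S − I)·e^(rT) = (134.74 − 1.0067)·e^(0.0915·8/12) = 133.7333 × 1.062899 = 142.1450
Value (long) = (F − K)·e^(−rT) = (142.1450 − 156.94) × 0.940823 = -13.9195
Short position value = −(long value) = $13.92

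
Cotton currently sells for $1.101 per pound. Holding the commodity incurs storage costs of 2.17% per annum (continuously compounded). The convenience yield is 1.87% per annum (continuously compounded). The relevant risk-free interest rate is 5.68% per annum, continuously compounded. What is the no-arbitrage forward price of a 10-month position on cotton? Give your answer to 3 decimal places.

Net carry = r + u − y = 0.0568 + 0.0217 − 0.0187 = 0.0598
F = S·e^((r+u−y)T) = 1.101 · e^(0.0598 × 10/12) = 1.101 · e^0.049833
= 1.101 × 1.051096 = $1.157 per pound

$1.157 per pound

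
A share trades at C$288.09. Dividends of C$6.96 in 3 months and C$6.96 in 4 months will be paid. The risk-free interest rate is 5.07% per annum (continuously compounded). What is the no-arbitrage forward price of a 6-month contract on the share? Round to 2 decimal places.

C$281.42

PV(dividends) I = 6.96·e^(−0.0507·3/12) + 6.96·e^(−0.0507·4/12)
I = 6.8723 + 6.8434 = 13.7157
F = (S − I)·e^(rT) = (288.09 − 13.7157) · e^(0.0507·6/12)
= 274.3743 · e^0.025350 = 274.3743 × 1.025674 = C$281.42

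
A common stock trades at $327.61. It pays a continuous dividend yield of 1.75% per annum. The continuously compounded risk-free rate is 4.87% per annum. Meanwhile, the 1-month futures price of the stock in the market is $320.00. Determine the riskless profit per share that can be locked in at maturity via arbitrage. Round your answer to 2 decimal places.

$8.46 per share

Fair futures: F* = S·e^(carry·T), with carry = (r − q) = 0.0487 − 0.0175 = 0.0312
F* = 327.61 · e^(0.0312 × 1/12) = 327.61 · e^0.002600 = 327.61 × 1.002603 = $328.4628
Market $320.00 < fair $328.4628: forward underpriced → reverse cash-and-carry (short spot, go long the forward).
At maturity, profit = |F_mkt − F*| = |320.00 − 328.4628| = $8.46 per share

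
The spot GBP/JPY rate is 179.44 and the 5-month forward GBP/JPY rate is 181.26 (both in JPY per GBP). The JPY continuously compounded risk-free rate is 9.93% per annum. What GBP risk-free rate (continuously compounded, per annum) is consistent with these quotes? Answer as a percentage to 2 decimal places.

7.51%

F = S·e^((r_JPY − r_GBP)T) ⇒ r_GBP = r_JPY − ln(F/S)/T
ln(181.26/179.44) = 0.010092; /(5/12) = 0.024221
r_GBP = 0.0993 − 0.024221 = 0.075079
r_GBP = 7.51%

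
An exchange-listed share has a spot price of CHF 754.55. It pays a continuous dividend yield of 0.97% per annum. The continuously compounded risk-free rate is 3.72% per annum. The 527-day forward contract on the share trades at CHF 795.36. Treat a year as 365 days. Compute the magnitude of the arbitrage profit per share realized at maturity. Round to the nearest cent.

CHF 10.25 per share

Fair forward: F* = S·e^(carry·T), with carry = (r − q) = 0.0372 − 0.0097 = 0.0275
F* = 754.55 · e^(0.0275 × 527/365) = 754.55 · e^0.039705 = 754.55 × 1.040504 = CHF 785.1123
Market CHF 795.36 > fair CHF 785.1123: forward overpriced → cash-and-carry (buy spot, short the forward).
At maturity, profit = |F_mkt − F*| = |795.36 − 785.1123| = CHF 10.25 per share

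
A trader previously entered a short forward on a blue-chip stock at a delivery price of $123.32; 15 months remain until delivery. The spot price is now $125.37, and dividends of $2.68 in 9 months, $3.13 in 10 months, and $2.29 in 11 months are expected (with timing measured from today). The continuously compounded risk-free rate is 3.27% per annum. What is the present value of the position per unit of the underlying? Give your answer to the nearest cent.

PV(remaining dividends) I = 2.68·e^(−0.0327·9/12) + 3.13·e^(−0.0327·10/12) + 2.29·e^(−0.0327·11/12) = 7.8833
Current forward F = (S − I)·e^(rT) = (125.37 − 7.8833)·e^(0.0327·15/12) = 117.4867 × 1.041722 = 122.3885
Value (long) = (F − K)·e^(−rT) = (122.3885 − 123.32) × 0.959949 = -0.8942
Short position value = −(long value) = $0.89

$0.89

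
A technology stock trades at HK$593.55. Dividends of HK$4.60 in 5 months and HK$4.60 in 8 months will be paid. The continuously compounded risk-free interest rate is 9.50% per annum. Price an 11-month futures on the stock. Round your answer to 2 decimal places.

HK$638.02

PV(dividends) I = 4.60·e^(−0.0950·5/12) + 4.60·e^(−0.0950·8/12)
I = 4.4215 + 4.3177 = 8.7392
F = (S − I)·e^(rT) = (593.55 − 8.7392) · e^(0.0950·11/12)
= 584.8108 · e^0.087083 = 584.8108 × 1.090987 = HK$638.02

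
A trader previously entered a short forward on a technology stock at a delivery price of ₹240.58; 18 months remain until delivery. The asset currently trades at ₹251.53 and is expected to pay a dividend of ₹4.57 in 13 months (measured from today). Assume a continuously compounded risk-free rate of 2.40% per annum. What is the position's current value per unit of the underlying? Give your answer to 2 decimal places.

PV(remaining dividends) I = 4.57·e^(−0.0240·13/12) = 4.4527
Current forward F = (S − I)·e^(rT) = (251.53 − 4.4527)·e^(0.0240·18/12) = 247.0773 × 1.036656 = 256.1342
Value (long) = (F − K)·e^(−rT) = (256.1342 − 240.58) × 0.964640 = 15.0042
Short position value = −(long value) = -₹15.00

-₹15.00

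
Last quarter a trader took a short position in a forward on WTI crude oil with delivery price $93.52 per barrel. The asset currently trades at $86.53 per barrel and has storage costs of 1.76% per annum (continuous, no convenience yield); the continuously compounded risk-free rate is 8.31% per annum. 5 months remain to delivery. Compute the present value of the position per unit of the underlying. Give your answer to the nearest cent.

Current fair forward for the remaining 5 months: F = S·e^((r + u)·T), (r + u) = 0.0831 + 0.0176 = 0.1007
F = 86.53 · e^(0.1007 × 5/12) = 86.53 × 1.042851 = 90.2379
Value of long forward = (F − K)·e^(−rT) = (90.2379 − 93.52) · e^(−0.0831·5/12)
= -3.2821 × 0.965968 = -3.17
Short position value = −(long value) = $3.17

$3.17 per barrel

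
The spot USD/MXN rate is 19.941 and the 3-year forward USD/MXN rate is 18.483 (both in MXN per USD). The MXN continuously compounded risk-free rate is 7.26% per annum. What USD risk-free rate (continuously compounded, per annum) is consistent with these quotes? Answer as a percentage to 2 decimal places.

F = S·e^((r_MXN − r_USD)T) ⇒ r_USD = r_MXN − ln(F/S)/T
ln(18.483/19.941) = -0.075927; /(3) = -0.025309
r_USD = 0.0726 + 0.025309 = 0.097909
r_USD = 9.79%

9.79%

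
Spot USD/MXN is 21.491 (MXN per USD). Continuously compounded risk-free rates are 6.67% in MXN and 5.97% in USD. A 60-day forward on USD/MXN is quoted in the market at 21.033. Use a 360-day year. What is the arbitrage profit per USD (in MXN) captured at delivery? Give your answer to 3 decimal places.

0.483 per USD (in MXN)

Fair forward: F* = S·e^(carry·T), with carry = (r_MXN − r_USD) = 0.0667 − 0.0597 = 0.0070
F* = 21.491 · e^(0.0070 × 60/360) = 21.491 · e^0.001167 = 21.491 × 1.001168 = 21.5161
Market 21.033 < fair 21.5161: forward underpriced → reverse cash-and-carry (short spot, go long the forward).
At maturity, profit = |F_mkt − F*| = |21.033 − 21.5161| = 0.483 per USD (in MXN)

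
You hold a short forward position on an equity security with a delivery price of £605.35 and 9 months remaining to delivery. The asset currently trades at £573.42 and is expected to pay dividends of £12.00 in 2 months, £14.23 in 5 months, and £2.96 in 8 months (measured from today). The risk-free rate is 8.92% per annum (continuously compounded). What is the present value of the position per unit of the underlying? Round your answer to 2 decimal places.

£21.08

PV(remaining dividends) I = 12.00·e^(−0.0892·2/12) + 14.23·e^(−0.0892·5/12) + 2.96·e^(−0.0892·8/12) = 28.3229
Current forward F = (S − I)·e^(rT) = (573.42 − 28.3229)·e^(0.0892·9/12) = 545.0971 × 1.069189 = 582.8118
Value (long) = (F − K)·e^(−rT) = (582.8118 − 605.35) × 0.935289 = -21.0797
Short position value = −(long value) = £21.08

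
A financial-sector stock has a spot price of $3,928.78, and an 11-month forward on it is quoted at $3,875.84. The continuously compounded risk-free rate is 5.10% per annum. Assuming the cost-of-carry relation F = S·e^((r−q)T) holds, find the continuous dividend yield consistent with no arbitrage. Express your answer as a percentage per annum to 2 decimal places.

From F = S·e^((r−q)T): (r − q) = ln(F/S)/T
ln(3875.84/3928.78) = ln(0.986525) = -0.013567
(r − q) = -0.013567 / (11/12) = -0.014800
q = r − ln(F/S)/T = 0.0510 + 0.014800 = 0.065800
q = 6.58%

6.58%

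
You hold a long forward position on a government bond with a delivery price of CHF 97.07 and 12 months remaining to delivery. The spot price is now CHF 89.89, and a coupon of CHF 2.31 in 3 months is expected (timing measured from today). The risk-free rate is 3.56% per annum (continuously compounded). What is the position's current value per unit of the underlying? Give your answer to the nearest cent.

PV(remaining coupons) I = 2.31·e^(−0.0356·3/12) = 2.2895
Current forward F = (S − I)·e^(rT) = (89.89 − 2.2895)·e^(0.0356·12/12) = 87.6005 × 1.036241 = 90.7752
Value (long) = (F − K)·e^(−rT) = (90.7752 − 97.07) × 0.965026 = -6.0746
Value = -CHF 6.07

-CHF 6.07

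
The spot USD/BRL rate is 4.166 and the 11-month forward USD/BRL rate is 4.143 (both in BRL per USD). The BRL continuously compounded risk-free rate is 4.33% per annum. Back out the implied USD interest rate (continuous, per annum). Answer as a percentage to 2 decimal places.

4.93%

F = S·e^((r_BRL − r_USD)T) ⇒ r_USD = r_BRL − ln(F/S)/T
ln(4.143/4.166) = -0.005536; /(11/12) = -0.006039
r_USD = 0.0433 + 0.006039 = 0.049339
r_USD = 4.93%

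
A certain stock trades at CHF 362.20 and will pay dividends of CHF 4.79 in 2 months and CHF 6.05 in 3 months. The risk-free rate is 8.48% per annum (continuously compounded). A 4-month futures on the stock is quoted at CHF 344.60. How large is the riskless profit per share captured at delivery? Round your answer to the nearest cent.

CHF 17.03 per share

PV(dividends) I = 4.79·e^(−0.0848·2/12) + 6.05·e^(−0.0848·3/12) = 10.6459
Fair futures F* = (S − I)·e^(rT) = (362.20 − 10.6459)·e^0.028267 = 351.5541 × 1.028670 = 361.6332
Market CHF 344.60 < fair 361.6332: forward underpriced → reverse cash-and-carry (short the stock, invest proceeds at r, pay the dividends, go long the forward).
Profit at T = |F_mkt − F*| = |344.60 − 361.6332| = CHF 17.03 per share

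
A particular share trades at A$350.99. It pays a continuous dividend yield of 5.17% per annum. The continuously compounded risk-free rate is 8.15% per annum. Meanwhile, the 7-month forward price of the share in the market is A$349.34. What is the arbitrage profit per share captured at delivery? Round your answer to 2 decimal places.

Fair forward: F* = S·e^(carry·T), with carry = (r − q) = 0.0815 − 0.0517 = 0.0298
F* = 350.99 · e^(0.0298 × 7/12) = 350.99 · e^0.017383 = 350.99 × 1.017535 = A$357.1446
Market A$349.34 < fair A$357.1446: forward underpriced → reverse cash-and-carry (short spot, go long the forward).
At maturity, profit = |F_mkt − F*| = |349.34 − 357.1446| = A$7.80 per share

A$7.80 per share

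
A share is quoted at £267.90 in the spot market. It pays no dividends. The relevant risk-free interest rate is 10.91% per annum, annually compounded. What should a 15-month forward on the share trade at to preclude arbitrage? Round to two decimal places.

F = S · (1+r)^T
= 267.90 × 1.138186
F = £304.92

£304.92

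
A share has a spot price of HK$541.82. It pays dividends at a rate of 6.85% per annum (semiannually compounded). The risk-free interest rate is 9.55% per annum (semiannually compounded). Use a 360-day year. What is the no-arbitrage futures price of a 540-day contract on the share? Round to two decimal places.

F = S · (1+r/2)^(2T) / (1+q/2)^(2T)
= 541.82 × 1.150199 / 1.106309 = 541.82 × 1.039672
F = HK$563.32

HK$563.32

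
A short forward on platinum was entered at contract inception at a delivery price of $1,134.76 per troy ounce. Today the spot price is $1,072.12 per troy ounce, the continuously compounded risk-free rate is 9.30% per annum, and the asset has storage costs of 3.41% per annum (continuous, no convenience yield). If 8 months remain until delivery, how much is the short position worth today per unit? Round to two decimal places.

-$30.23 per troy ounce

Current fair forward for the remaining 8 months: F = S·e^((r + u)·T), (r + u) = 0.0930 + 0.0341 = 0.1271
F = 1072.12 · e^(0.1271 × 8/12) = 1072.12 × 1.08842678 = 1166.9241
Value of long forward = (F − K)·e^(−rT) = (1166.9241 − 1134.76) · e^(−0.0930·8/12)
= 32.1641 × 0.93988289 = 30.23
Short position value = −(long value) = -$30.23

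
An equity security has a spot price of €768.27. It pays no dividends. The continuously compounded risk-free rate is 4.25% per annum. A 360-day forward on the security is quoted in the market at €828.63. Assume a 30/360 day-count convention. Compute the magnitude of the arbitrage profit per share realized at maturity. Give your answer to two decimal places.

Fair forward: F* = S·e^(carry·T), with carry = r = 0.0425
F* = 768.27 · e^(0.0425 × 360/360) = 768.27 · e^0.042500 = 768.27 × 1.043416 = €801.6252
Market €828.63 > fair €801.6252: forward overpriced → cash-and-carry (buy spot, short the forward).
At maturity, profit = |F_mkt − F*| = |828.63 − 801.6252| = €27.00 per share

€27.00 per share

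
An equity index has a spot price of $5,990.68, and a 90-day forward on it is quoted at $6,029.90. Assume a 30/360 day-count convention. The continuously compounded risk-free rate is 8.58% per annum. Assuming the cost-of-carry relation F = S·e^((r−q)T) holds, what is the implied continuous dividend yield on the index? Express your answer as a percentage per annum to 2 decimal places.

5.97%

From F = S·e^((r−q)T): (r − q) = ln(F/S)/T
ln(6029.90/5990.68) = ln(1.006547) = 0.006526
(r − q) = 0.006526 / (90/360) = 0.026104
q = r − ln(F/S)/T = 0.0858 − 0.026104 = 0.059696
q = 5.97%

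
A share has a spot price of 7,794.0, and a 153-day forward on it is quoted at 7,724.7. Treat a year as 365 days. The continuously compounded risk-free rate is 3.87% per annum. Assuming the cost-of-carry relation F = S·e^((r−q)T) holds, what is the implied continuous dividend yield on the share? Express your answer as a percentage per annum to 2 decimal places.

6.00%

From F = S·e^((r−q)T): (r − q) = ln(F/S)/T
ln(7724.7/7794.0) = ln(0.991109) = -0.008931
(r − q) = -0.008931 / (153/365) = -0.021306
q = r − ln(F/S)/T = 0.0387 + 0.021306 = 0.060006
q = 6.00%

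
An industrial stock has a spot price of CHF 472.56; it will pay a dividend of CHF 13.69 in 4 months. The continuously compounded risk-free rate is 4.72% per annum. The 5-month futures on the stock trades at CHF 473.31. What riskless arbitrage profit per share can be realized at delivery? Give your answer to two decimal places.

PV(dividends) I = 13.69·e^(−0.0472·4/12) = 13.4763
Fair futures F* = (S − I)·e^(rT) = (472.56 − 13.4763)·e^0.019667 = 459.0837 × 1.019862 = 468.2020
Market CHF 473.31 > fair 468.2020: forward overpriced → cash-and-carry (borrow at r, buy the stock and collect the dividends, short the forward).
Profit at T = |F_mkt − F*| = |473.31 − 468.2020| = CHF 5.11 per share

CHF 5.11 per share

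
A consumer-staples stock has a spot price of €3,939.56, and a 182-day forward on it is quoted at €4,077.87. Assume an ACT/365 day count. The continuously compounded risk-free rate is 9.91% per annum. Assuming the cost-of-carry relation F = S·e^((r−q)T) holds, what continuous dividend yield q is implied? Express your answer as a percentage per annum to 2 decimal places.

From F = S·e^((r−q)T): (r − q) = ln(F/S)/T
ln(4077.87/3939.56) = ln(1.035108) = 0.034506
(r − q) = 0.034506 / (182/365) = 0.069202
q = r − ln(F/S)/T = 0.0991 − 0.069202 = 0.029898
q = 2.99%

2.99%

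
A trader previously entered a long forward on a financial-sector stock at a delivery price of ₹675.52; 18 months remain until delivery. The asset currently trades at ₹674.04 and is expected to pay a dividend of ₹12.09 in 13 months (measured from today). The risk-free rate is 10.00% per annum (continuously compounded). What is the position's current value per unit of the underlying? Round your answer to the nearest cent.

PV(remaining dividends) I = 12.09·e^(−0.1000·13/12) = 10.8487
Current forward F = (S − I)·e^(rT) = (674.04 − 10.8487)·e^(0.1000·18/12) = 663.1913 × 1.161834 = 770.5182
Value (long) = (F − K)·e^(−rT) = (770.5182 − 675.52) × 0.860708 = 81.7657
Value = ₹81.77

₹81.77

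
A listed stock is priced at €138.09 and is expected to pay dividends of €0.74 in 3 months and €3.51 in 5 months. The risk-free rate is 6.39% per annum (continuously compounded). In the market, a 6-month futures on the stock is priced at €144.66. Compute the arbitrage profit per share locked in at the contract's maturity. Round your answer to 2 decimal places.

€6.37 per share

PV(dividends) I = 0.74·e^(−0.0639·3/12) + 3.51·e^(−0.0639·5/12) = 4.1461
Fair futures F* = (S − I)·e^(rT) = (138.09 − 4.1461)·e^0.031950 = 133.9439 × 1.032466 = 138.2925
Market €144.66 > fair 138.2925: forward overpriced → cash-and-carry (borrow at r, buy the stock and collect the dividends, short the forward).
Profit at T = |F_mkt − F*| = |144.66 − 138.2925| = €6.37 per share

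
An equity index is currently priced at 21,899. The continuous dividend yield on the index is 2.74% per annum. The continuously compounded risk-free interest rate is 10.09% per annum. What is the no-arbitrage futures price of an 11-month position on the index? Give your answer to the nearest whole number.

23,425

F = S·e^((r − q)T) = 21899 · e^((0.1009 − 0.0274) × 11/12)
= 21899 · e^0.067375 = 21899 × 1.069697
F = 23,425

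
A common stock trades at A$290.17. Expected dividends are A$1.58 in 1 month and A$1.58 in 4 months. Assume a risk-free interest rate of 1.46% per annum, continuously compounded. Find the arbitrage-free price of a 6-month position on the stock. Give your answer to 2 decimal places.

PV(dividends) I = 1.58·e^(−0.0146·1/12) + 1.58·e^(−0.0146·4/12)
I = 1.5781 + 1.5723 = 3.1504
F = (S − I)·e^(rT) = (290.17 − 3.1504) · e^(0.0146·6/12)
= 287.0196 · e^0.007300 = 287.0196 × 1.007327 = A$289.12

A$289.12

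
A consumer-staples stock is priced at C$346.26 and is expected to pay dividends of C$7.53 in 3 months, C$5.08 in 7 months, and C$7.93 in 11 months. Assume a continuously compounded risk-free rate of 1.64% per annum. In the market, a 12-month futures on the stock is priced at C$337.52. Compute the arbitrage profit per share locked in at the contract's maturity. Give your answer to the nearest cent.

PV(dividends) I = 7.53·e^(−0.0164·3/12) + 5.08·e^(−0.0164·7/12) + 7.93·e^(−0.0164·11/12) = 20.3425
Fair futures F* = (S − I)·e^(rT) = (346.26 − 20.3425)·e^0.016400 = 325.9175 × 1.016535 = 331.3065
Market C$337.52 > fair 331.3065: forward overpriced → cash-and-carry (borrow at r, buy the stock and collect the dividends, short the forward).
Profit at T = |F_mkt − F*| = |337.52 − 331.3065| = C$6.21 per share

C$6.21 per share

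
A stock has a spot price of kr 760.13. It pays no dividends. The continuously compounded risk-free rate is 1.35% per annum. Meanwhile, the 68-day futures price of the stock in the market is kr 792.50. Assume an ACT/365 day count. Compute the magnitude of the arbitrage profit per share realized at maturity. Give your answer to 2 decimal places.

kr 30.46 per share

Fair futures: F* = S·e^(carry·T), with carry = r = 0.0135
F* = 760.13 · e^(0.0135 × 68/365) = 760.13 · e^0.002515 = 760.13 × 1.002518 = kr 762.0440
Market kr 792.50 > fair kr 762.0440: forward overpriced → cash-and-carry (buy spot, short the forward).
At maturity, profit = |F_mkt − F*| = |792.50 − 762.0440| = kr 30.46 per share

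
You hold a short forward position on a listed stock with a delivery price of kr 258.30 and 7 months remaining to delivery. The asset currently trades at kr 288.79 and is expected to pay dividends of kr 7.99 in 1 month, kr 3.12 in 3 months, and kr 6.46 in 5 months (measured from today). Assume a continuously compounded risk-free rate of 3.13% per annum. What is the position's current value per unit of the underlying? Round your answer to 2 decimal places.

PV(remaining dividends) I = 7.99·e^(−0.0313·1/12) + 3.12·e^(−0.0313·3/12) + 6.46·e^(−0.0313·5/12) = 17.4412
Current forward F = (S − I)·e^(rT) = (288.79 − 17.4412)·e^(0.0313·7/12) = 271.3488 × 1.018426 = 276.3487
Value (long) = (F − K)·e^(−rT) = (276.3487 − 258.30) × 0.981907 = 17.7221
Short position value = −(long value) = -kr 17.72

-kr 17.72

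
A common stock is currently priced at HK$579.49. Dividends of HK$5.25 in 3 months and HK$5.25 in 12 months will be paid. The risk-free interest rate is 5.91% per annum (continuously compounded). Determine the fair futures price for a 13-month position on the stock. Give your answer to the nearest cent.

PV(dividends) I = 5.25·e^(−0.0591·3/12) + 5.25·e^(−0.0591·12/12)
I = 5.1730 + 4.9487 = 10.1217
F = (S − I)·e^(rT) = (579.49 − 10.1217) · e^(0.0591·13/12)
= 569.3683 · e^0.064025 = 569.3683 × 1.066119 = HK$607.01

HK$607.01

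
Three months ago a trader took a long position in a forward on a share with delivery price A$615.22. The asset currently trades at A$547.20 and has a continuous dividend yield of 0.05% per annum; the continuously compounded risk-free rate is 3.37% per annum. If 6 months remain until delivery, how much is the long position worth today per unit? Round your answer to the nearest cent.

Current fair forward for the remaining 6 months: F = S·e^((r − q)·T), (r − q) = 0.0337 − 0.0005 = 0.0332
F = 547.20 · e^(0.0332 × 6/12) = 547.20 × 1.016739 = 556.3596
Value of long forward = (F − K)·e^(−rT) = (556.3596 − 615.22) · e^(−0.0337·6/12)
= -58.8604 × 0.983291 = -57.88

-A$57.88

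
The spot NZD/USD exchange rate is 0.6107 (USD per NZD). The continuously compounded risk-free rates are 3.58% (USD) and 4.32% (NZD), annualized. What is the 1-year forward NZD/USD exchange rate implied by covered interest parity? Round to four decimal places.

0.6062

F = S·e^((r_USD − r_NZD)T) = 0.6107 · e^((0.0358 − 0.0432) × 1)
= 0.6107 · e^-0.007400 = 0.6107 × 0.992627
F = 0.6062 USD per NZD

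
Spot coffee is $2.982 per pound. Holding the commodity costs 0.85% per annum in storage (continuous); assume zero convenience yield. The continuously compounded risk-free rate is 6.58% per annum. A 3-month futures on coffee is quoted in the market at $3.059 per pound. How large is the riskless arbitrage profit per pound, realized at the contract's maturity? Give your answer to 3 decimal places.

Fair futures: F* = S·e^(carry·T), with carry = (r + u) = 0.0658 + 0.0085 = 0.0743
F* = 2.982 · e^(0.0743 × 3/12) = 2.982 · e^0.018575 = 2.982 × 1.018749 = $3.0379
Market $3.059 > fair $3.0379: forward overpriced → cash-and-carry (buy spot, short the forward).
At maturity, profit = |F_mkt − F*| = |3.059 − 3.0379| = $0.021 per pound

$0.021 per pound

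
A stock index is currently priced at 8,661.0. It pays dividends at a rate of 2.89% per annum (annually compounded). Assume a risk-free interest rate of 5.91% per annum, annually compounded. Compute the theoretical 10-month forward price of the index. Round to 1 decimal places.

F = S · (1+r)^T / (1+q)^T
= 8661.0 × 1.049013 / 1.024026 = 8661.0 × 1.024401
F = 8,872.3

8,872.3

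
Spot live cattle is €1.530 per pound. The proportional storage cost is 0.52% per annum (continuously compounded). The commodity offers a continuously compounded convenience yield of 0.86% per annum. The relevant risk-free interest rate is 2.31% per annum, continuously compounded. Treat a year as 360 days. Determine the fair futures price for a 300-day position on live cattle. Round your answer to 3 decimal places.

€1.555 per pound

Net carry = r + u − y = 0.0231 + 0.0052 − 0.0086 = 0.0197
F = S·e^((r+u−y)T) = 1.530 · e^(0.0197 × 300/360) = 1.530 · e^0.016417
= 1.530 × 1.016552 = €1.555 per pound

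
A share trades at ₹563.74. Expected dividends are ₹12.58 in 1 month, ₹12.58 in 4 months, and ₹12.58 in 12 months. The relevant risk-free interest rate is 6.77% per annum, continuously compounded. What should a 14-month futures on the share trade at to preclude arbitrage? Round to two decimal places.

PV(dividends) I = 12.58·e^(−0.0677·1/12) + 12.58·e^(−0.0677·4/12) + 12.58·e^(−0.0677·12/12)
I = 12.5092 + 12.2993 + 11.7565 = 36.5650
F = (S − I)·e^(rT) = (563.74 − 36.5650) · e^(0.0677·14/12)
= 527.1750 · e^0.078983 = 527.1750 × 1.082186 = ₹570.50

₹570.50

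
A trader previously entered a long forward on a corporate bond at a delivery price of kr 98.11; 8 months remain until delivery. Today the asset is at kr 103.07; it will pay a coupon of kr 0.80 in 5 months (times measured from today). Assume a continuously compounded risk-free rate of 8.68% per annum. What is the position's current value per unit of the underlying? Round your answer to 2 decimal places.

PV(remaining coupons) I = 0.80·e^(−0.0868·5/12) = 0.7716
Current forward F = (S − I)·e^(rT) = (103.07 − 0.7716)·e^(0.0868·8/12) = 102.2984 × 1.059574 = 108.3927
Value (long) = (F − K)·e^(−rT) = (108.3927 − 98.11) × 0.943776 = 9.7046
Value = kr 9.70

kr 9.70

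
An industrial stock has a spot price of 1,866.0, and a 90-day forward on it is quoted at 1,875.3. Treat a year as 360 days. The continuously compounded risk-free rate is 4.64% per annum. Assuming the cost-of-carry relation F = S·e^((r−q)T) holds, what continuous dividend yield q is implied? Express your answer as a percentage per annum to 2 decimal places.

From F = S·e^((r−q)T): (r − q) = ln(F/S)/T
ln(1875.3/1866.0) = ln(1.004984) = 0.004972
(r − q) = 0.004972 / (90/360) = 0.019888
q = r − ln(F/S)/T = 0.0464 − 0.019888 = 0.026512
q = 2.65%

2.65%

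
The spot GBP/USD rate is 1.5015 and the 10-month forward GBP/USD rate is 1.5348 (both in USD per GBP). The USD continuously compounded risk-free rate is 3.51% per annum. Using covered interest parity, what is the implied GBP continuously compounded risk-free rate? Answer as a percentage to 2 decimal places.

F = S·e^((r_USD − r_GBP)T) ⇒ r_GBP = r_USD − ln(F/S)/T
ln(1.5348/1.5015) = 0.021935; /(10/12) = 0.026322
r_GBP = 0.0351 − 0.026322 = 0.008778
r_GBP = 0.88%

0.88%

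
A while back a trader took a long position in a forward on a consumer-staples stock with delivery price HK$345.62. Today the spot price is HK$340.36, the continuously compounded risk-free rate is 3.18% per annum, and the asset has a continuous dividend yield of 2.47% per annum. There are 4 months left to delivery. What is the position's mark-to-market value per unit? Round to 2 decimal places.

-HK$4.41

Current fair forward for the remaining 4 months: F = S·e^((r − q)·T), (r − q) = 0.0318 − 0.0247 = 0.0071
F = 340.36 · e^(0.0071 × 4/12) = 340.36 × 1.002369 = 341.1663
Value of long forward = (F − K)·e^(−rT) = (341.1663 − 345.62) · e^(−0.0318·4/12)
= -4.4537 × 0.989456 = -4.41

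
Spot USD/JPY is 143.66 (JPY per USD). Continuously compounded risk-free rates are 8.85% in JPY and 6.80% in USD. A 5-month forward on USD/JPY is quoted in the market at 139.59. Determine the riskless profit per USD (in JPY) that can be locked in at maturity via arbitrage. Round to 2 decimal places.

5.30 per USD (in JPY)

Fair forward: F* = S·e^(carry·T), with carry = (r_JPY − r_USD) = 0.0885 − 0.0680 = 0.0205
F* = 143.66 · e^(0.0205 × 5/12) = 143.66 · e^0.008542 = 143.66 × 1.008579 = 144.8925
Market 139.59 < fair 144.8925: forward underpriced → reverse cash-and-carry (short spot, go long the forward).
At maturity, profit = |F_mkt − F*| = |139.59 − 144.8925| = 5.30 per USD (in JPY)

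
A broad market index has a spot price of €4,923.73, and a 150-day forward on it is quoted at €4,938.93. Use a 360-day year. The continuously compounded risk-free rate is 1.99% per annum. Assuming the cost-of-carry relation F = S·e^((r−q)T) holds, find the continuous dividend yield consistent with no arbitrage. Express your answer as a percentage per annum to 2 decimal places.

From F = S·e^((r−q)T): (r − q) = ln(F/S)/T
ln(4938.93/4923.73) = ln(1.003087) = 0.003082
(r − q) = 0.003082 / (150/360) = 0.007397
q = r − ln(F/S)/T = 0.0199 − 0.007397 = 0.012503
q = 1.25%

1.25%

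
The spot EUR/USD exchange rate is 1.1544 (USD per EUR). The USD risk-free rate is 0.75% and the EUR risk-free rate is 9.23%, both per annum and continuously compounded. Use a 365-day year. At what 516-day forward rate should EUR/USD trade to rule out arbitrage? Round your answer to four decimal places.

1.0240

F = S·e^((r_USD − r_EUR)T) = 1.1544 · e^((0.0075 − 0.0923) × 516/365)
= 1.1544 · e^-0.119882 = 1.1544 × 0.887025
F = 1.0240 USD per EUR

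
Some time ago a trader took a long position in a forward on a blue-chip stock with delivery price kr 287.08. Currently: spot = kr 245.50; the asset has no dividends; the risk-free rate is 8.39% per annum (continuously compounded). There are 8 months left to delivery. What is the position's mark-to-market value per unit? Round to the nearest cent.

Current fair forward for the remaining 8 months: F = S·e^(r·T), r = 0.0839
F = 245.50 · e^(0.0839 × 8/12) = 245.50 × 1.057527 = 259.6229
Value of long forward = (F − K)·e^(−rT) = (259.6229 − 287.08) · e^(−0.0839·8/12)
= -27.4571 × 0.945602 = -25.96

-kr 25.96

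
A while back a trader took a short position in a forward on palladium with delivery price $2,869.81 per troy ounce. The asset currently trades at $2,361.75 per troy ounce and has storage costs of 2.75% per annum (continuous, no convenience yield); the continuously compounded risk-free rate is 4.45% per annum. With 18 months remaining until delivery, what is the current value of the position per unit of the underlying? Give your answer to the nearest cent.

$223.29 per troy ounce

Current fair forward for the remaining 18 months: F = S·e^((r + u)·T), (r + u) = 0.0445 + 0.0275 = 0.0720
F = 2361.75 · e^(0.0720 × 18/12) = 2361.75 × 1.11404775 = 2631.1023
Value of long forward = (F − K)·e^(−rT) = (2631.1023 − 2869.81) · e^(−0.0445·18/12)
= -238.7077 × 0.93542903 = -223.29
Short position value = −(long value) = $223.29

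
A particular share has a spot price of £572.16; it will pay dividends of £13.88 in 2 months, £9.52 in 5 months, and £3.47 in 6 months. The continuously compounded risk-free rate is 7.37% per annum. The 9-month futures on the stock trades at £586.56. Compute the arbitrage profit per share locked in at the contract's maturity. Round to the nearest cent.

PV(dividends) I = 13.88·e^(−0.0737·2/12) + 9.52·e^(−0.0737·5/12) + 3.47·e^(−0.0737·6/12) = 26.2871
Fair futures F* = (S − I)·e^(rT) = (572.16 − 26.2871)·e^0.055275 = 545.8729 × 1.056831 = 576.8954
Market £586.56 > fair 576.8954: forward overpriced → cash-and-carry (borrow at r, buy the stock and collect the dividends, short the forward).
Profit at T = |F_mkt − F*| = |586.56 − 576.8954| = £9.66 per share

£9.66 per share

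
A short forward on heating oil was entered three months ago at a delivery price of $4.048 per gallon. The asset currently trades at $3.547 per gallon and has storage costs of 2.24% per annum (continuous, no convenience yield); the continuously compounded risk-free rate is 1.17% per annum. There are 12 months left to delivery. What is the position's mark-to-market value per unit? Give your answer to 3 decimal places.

$0.374 per gallon

Current fair forward for the remaining 12 months: F = S·e^((r + u)·T), (r + u) = 0.0117 + 0.0224 = 0.0341
F = 3.547 · e^(0.0341 × 12/12) = 3.547 × 1.034688 = 3.6700
Value of long forward = (F − K)·e^(−rT) = (3.6700 − 4.048) · e^(−0.0117·12/12)
= -0.3780 × 0.988368 = -0.374
Short position value = −(long value) = $0.374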